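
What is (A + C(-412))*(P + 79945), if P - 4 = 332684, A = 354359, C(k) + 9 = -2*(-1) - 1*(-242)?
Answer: 146317186002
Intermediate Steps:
C(k) = 235 (C(k) = -9 + (-2*(-1) - 1*(-242)) = -9 + (2 + 242) = -9 + 244 = 235)
P = 332688 (P = 4 + 332684 = 332688)
(A + C(-412))*(P + 79945) = (354359 + 235)*(332688 + 79945) = 354594*412633 = 146317186002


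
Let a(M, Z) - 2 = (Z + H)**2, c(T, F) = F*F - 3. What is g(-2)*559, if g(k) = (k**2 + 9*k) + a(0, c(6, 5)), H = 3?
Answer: 342667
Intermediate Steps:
c(T, F) = -3 + F**2 (c(T, F) = F**2 - 3 = -3 + F**2)
a(M, Z) = 2 + (3 + Z)**2 (a(M, Z) = 2 + (Z + 3)**2 = 2 + (3 + Z)**2)
g(k) = 627 + k**2 + 9*k (g(k) = (k**2 + 9*k) + (2 + (3 + (-3 + 5**2))**2) = (k**2 + 9*k) + (2 + (3 + (-3 + 25))**2) = (k**2 + 9*k) + (2 + (3 + 22)**2) = (k**2 + 9*k) + (2 + 25**2) = (k**2 + 9*k) + (2 + 625) = (k**2 + 9*k) + 627 = 627 + k**2 + 9*k)
g(-2)*559 = (627 + (-2)**2 + 9*(-2))*559 = (627 + 4 - 18)*559 = 613*559 = 342667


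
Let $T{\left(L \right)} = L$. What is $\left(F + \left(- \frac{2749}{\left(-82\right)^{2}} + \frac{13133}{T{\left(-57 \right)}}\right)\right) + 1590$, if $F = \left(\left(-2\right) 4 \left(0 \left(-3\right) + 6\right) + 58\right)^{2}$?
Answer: $\frac{559259935}{383268} \approx 1459.2$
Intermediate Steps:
$F = 100$ ($F = \left(- 8 \left(0 + 6\right) + 58\right)^{2} = \left(\left(-8\right) 6 + 58\right)^{2} = \left(-48 + 58\right)^{2} = 10^{2} = 100$)
$\left(F + \left(- \frac{2749}{\left(-82\right)^{2}} + \frac{13133}{T{\left(-57 \right)}}\right)\right) + 1590 = \left(100 + \left(- \frac{2749}{\left(-82\right)^{2}} + \frac{13133}{-57}\right)\right) + 1590 = \left(100 - \left(\frac{13133}{57} + \frac{2749}{6724}\right)\right) + 1590 = \left(100 - \frac{88462985}{383268}\right) + 1590 = - \frac{50136185}{383268} + 1590 = \frac{559259935}{383268}$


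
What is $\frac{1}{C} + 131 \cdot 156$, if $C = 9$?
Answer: $\frac{183925}{9} \approx 20436.0$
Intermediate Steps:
$\frac{1}{C} + 131 \cdot 156 = \frac{1}{9} + 131 \cdot 156 = \frac{1}{9} + 20436 = \frac{183925}{9}$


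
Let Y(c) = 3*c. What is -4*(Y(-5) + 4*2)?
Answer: 28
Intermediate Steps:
-4*(Y(-5) + 4*2) = -4*(3*(-5) + 4*2) = -4*(-15 + 8) = -4*(-7) = 28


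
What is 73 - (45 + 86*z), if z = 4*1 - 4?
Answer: 28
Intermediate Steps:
z = 0 (z = 4 - 4 = 0)
73 - (45 + 86*z) = 73 - (45 + 86*0) = 73 - (45 + 0) = 73 - 1*45 = 73 - 45 = 28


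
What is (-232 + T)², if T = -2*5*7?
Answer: 91204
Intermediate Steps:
T = -70 (T = -10*7 = -70)
(-232 + T)² = (-232 - 70)² = (-302)² = 91204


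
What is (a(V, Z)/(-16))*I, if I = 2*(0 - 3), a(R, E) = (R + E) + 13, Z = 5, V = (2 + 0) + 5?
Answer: 75/8 ≈ 9.3750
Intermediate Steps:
V = 7 (V = 2 + 5 = 7)
a(R, E) = 13 + E + R (a(R, E) = (E + R) + 13 = 13 + E + R)
I = -6 (I = 2*(-3) = -6)
(a(V, Z)/(-16))*I = ((13 + 5 + 7)/(-16))*(-6) = -1/16*25*(-6) = -25/16*(-6) = 75/8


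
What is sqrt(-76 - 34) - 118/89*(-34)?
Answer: 4012/89 + I*sqrt(110) ≈ 45.079 + 10.488*I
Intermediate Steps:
sqrt(-76 - 34) - 118/89*(-34) = sqrt(-110) - 118*1/89*(-34) = I*sqrt(110) - 118/89*(-34) = I*sqrt(110) + 4012/89 = 4012/89 + I*sqrt(110)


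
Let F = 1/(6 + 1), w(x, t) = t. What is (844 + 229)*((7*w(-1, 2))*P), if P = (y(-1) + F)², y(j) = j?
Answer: 77256/7 ≈ 11037.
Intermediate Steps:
F = ⅐ (F = 1/7 = ⅐ ≈ 0.14286)
P = 36/49 (P = (-1 + ⅐)² = (-6/7)² = 36/49 ≈ 0.73469)
(844 + 229)*((7*w(-1, 2))*P) = (844 + 229)*((7*2)*(36/49)) = 1073*(14*(36/49)) = 1073*(72/7) = 77256/7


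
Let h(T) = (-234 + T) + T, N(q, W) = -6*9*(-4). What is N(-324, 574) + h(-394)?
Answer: -806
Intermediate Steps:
N(q, W) = 216 (N(q, W) = -54*(-4) = 216)
h(T) = -234 + 2*T
N(-324, 574) + h(-394) = 216 + (-234 + 2*(-394)) = 216 + (-234 - 788) = 216 - 1022 = -806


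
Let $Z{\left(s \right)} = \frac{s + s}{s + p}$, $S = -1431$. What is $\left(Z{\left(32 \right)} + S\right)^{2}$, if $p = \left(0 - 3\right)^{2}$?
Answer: $\frac{3434780449}{1681} \approx 2.0433 \cdot 10^{6}$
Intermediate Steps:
$p = 9$ ($p = \left(-3\right)^{2} = 9$)
$Z{\left(s \right)} = \frac{2 s}{9 + s}$ ($Z{\left(s \right)} = \frac{s + s}{s + 9} = \frac{2 s}{9 + s}$)
$\left(Z{\left(32 \right)} + S\right)^{2} = \left(2 \cdot 32 \frac{1}{9 + 32} - 1431\right)^{2} = \left(2 \cdot 32 \cdot \frac{1}{41} - 1431\right)^{2} = \left(\frac{64}{41} - 1431\right)^{2} = \left(- \frac{58607}{41}\right)^{2} = \frac{3434780449}{1681}$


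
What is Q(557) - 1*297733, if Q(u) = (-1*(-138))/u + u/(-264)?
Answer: -43781316001/147048 ≈ -2.9774e+5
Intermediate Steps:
Q(u) = 138/u - u/264 (Q(u) = 138/u + u*(-1/264) = 138/u - u/264)
Q(557) - 1*297733 = (138/557 - 1/264*557) - 1*297733 = (138*(1/557) - 557/264) - 297733 = (138/557 - 557/264) - 297733 = -273817/147048 - 297733 = -43781316001/147048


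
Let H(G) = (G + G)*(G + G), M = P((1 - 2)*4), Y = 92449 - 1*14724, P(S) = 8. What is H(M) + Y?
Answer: 77981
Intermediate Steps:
Y = 77725 (Y = 92449 - 14724 = 77725)
M = 8
H(G) = 4*G² (H(G) = (2*G)*(2*G) = 4*G²)
H(M) + Y = 4*8² + 77725 = 4*64 + 77725 = 256 + 77725 = 77981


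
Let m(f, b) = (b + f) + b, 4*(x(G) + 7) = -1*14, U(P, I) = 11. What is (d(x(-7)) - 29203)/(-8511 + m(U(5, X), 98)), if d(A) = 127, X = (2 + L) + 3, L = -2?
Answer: 2423/692 ≈ 3.5014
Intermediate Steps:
X = 3 (X = (2 - 2) + 3 = 0 + 3 = 3)
x(G) = -21/2 (x(G) = -7 + (-1*14)/4 = -7 + (1/4)*(-14) = -7 - 7/2 = -21/2)
m(f, b) = f + 2*b
(d(x(-7)) - 29203)/(-8511 + m(U(5, X), 98)) = (127 - 29203)/(-8511 + (11 + 2*98)) = -29076/(-8511 + (11 + 196)) = -29076/(-8511 + 207) = -29076/(-8304) = -29076*(-1/8304) = 2423/692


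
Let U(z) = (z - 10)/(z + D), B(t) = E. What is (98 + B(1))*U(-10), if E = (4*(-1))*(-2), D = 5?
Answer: 424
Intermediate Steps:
E = 8 (E = -4*(-2) = 8)
B(t) = 8
U(z) = (-10 + z)/(5 + z) (U(z) = (z - 10)/(z + 5) = (-10 + z)/(5 + z))
(98 + B(1))*U(-10) = (98 + 8)*((-10 - 10)/(5 - 10)) = 106*(-20/(-5)) = 106*(-⅕*(-20)) = 106*4 = 424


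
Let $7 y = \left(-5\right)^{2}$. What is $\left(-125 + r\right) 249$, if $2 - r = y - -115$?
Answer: $- \frac{421059}{7} \approx -60151.0$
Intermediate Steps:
$y = \frac{25}{7}$ ($y = \frac{\left(-5\right)^{2}}{7} = \frac{1}{7} \cdot 25 = \frac{25}{7} \approx 3.5714$)
$r = - \frac{816}{7}$ ($r = 2 - \left(\frac{25}{7} - -115\right) = 2 - \left(\frac{25}{7} + 115\right) = 2 - \frac{830}{7} = - \frac{816}{7} \approx -116.57$)
$\left(-125 + r\right) 249 = \left(-125 - \frac{816}{7}\right) 249 = \left(- \frac{1691}{7}\right) 249 = - \frac{421059}{7}$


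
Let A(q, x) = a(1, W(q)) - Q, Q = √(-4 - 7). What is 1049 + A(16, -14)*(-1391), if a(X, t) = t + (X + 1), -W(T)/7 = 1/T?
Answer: -17991/16 + 1391*I*√11 ≈ -1124.4 + 4613.4*I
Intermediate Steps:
W(T) = -7/T
a(X, t) = 1 + X + t (a(X, t) = t + (1 + X) = 1 + X + t)
Q = I*√11 (Q = √(-11) = I*√11 ≈ 3.3166*I)
A(q, x) = 2 - 7/q - I*√11 (A(q, x) = (1 + 1 - 7/q) - I*√11 = (2 - 7/q) - I*√11 = 2 - 7/q - I*√11)
1049 + A(16, -14)*(-1391) = 1049 + (2 - 7/16 - I*√11)*(-1391) = 1049 + (25/16 - I*√11)*(-1391) = 1049 + (-34775/16 + 1391*I*√11) = -17991/16 + 1391*I*√11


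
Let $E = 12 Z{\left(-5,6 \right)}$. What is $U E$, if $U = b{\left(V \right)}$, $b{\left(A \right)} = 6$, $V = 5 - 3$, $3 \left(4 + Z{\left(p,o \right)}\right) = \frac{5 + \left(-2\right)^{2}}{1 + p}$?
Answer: $-342$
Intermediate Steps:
$Z{\left(p,o \right)} = -4 + \frac{3}{1 + p}$ ($Z{\left(p,o \right)} = -4 + \frac{\left(5 + \left(-2\right)^{2}\right) \frac{1}{1 + p}}{3} = -4 + \frac{\left(5 + 4\right) \frac{1}{1 + p}}{3} = -4 + \frac{9 \frac{1}{1 + p}}{3} = -4 + \frac{3}{1 + p}$)
$V = 2$ ($V = 5 - 3 = 2$)
$U = 6$
$E = -57$ ($E = 12 \frac{-1 - -20}{1 - 5} = 12 \frac{-1 + 20}{-4} = 12 \left(\left(- \frac{1}{4}\right) 19\right) = 12 \left(- \frac{19}{4}\right) = -57$)
$U E = 6 \left(-57\right) = -342$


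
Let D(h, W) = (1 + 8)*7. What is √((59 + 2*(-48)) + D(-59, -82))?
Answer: √26 ≈ 5.0990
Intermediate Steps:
D(h, W) = 63 (D(h, W) = 9*7 = 63)
√((59 + 2*(-48)) + D(-59, -82)) = √((59 + 2*(-48)) + 63) = √((59 - 96) + 63) = √(-37 + 63) = √26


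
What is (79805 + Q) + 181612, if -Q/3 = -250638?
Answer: 1013331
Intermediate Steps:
Q = 751914 (Q = -3*(-250638) = 751914)
(79805 + Q) + 181612 = (79805 + 751914) + 181612 = 831719 + 181612 = 1013331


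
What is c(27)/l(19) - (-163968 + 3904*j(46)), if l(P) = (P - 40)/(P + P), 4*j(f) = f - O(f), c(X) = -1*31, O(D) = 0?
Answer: 2501690/21 ≈ 1.1913e+5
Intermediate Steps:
c(X) = -31
j(f) = f/4 (j(f) = (f - 1*0)/4 = (f + 0)/4 = f/4)
l(P) = (-40 + P)/(2*P) (l(P) = (-40 + P)/((2*P)) = (-40 + P)*(1/(2*P)) = (-40 + P)/(2*P))
c(27)/l(19) - (-163968 + 3904*j(46)) = -31*38/(-40 + 19) - 3904/(1/((1/4)*46 - 42)) = -31/((1/2)*(1/19)*(-21)) - 3904/(1/(23/2 - 42)) = -31/(-21/38) - 3904/(1/(-61/2)) = -31*(-38/21) - 3904/(-2/61) = 1178/21 - 3904*(-61/2) = 1178/21 + 119072 = 2501690/21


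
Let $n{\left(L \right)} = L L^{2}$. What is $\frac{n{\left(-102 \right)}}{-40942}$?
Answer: $\frac{530604}{20471} \approx 25.92$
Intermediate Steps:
$n{\left(L \right)} = L^{3}$
$\frac{n{\left(-102 \right)}}{-40942} = \frac{\left(-102\right)^{3}}{-40942} = \left(-1061208\right) \left(- \frac{1}{40942}\right) = \frac{530604}{20471}$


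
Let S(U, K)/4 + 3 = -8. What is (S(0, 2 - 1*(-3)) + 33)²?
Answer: 121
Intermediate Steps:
S(U, K) = -44 (S(U, K) = -12 + 4*(-8) = -12 - 32 = -44)
(S(0, 2 - 1*(-3)) + 33)² = (-44 + 33)² = (-11)² = 121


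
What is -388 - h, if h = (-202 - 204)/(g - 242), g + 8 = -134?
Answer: -74699/192 ≈ -389.06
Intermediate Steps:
g = -142 (g = -8 - 134 = -142)
h = 203/192 (h = (-202 - 204)/(-142 - 242) = -406/(-384) = -406*(-1/384) = 203/192 ≈ 1.0573)
-388 - h = -388 - 1*203/192 = -388 - 203/192 = -74699/192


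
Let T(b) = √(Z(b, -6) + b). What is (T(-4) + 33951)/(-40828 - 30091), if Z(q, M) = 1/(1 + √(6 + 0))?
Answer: -33951/70919 - I*√(105 - 5*√6)/354595 ≈ -0.47873 - 2.716e-5*I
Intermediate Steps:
Z(q, M) = 1/(1 + √6)
T(b) = √(-⅕ + b + √6/5) (T(b) = √((-⅕ + √6/5) + b) = √(-⅕ + b + √6/5))
(T(-4) + 33951)/(-40828 - 30091) = (√(-5 + 5*√6 + 25*(-4))/5 + 33951)/(-40828 - 30091) = (√(-5 + 5*√6 - 100)/5 + 33951)/(-70919) = (√(-105 + 5*√6)/5 + 33951)*(-1/70919) = (33951 + √(-105 + 5*√6)/5)*(-1/70919) = -33951/70919 - √(-105 + 5*√6)/354595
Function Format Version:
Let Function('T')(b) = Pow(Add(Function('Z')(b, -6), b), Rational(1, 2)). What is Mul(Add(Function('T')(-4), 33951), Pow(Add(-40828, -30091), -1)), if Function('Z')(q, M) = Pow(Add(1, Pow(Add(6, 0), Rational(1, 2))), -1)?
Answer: Add(Rational(-33951, 70919), Mul(Rational(-1, 354595), I, Pow(Add(105, Mul(-5, Pow(6, Rational(1, 2)))), Rational(1, 2)))) ≈ Add(-0.47873, Mul(-2.7160e-5, I))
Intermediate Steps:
Function('Z')(q, M) = Pow(Add(1, Pow(6, Rational(1, 2))), -1)
Function('T')(b) = Pow(Add(Rational(-1, 5), b, Mul(Rational(1, 5), Pow(6, Rational(1, 2)))), Rational(1, 2)) (Function('T')(b) = Pow(Add(Add(Rational(-1, 5), Mul(Rational(1, 5), Pow(6, Rational(1, 2)))), b), Rational(1, 2)) = Pow(Add(Rational(-1, 5), b, Mul(Rational(1, 5), Pow(6, Rational(1, 2)))), Rational(1, 2)))
Mul(Add(Function('T')(-4), 33951), Pow(Add(-40828, -30091), -1)) = Mul(Add(Mul(Rational(1, 5), Pow(Add(-5, Mul(5, Pow(6, Rational(1, 2))), Mul(25, -4)), Rational(1, 2))), 33951), Pow(Add(-40828, -30091), -1)) = Mul(Add(Mul(Rational(1, 5), Pow(Add(-5, Mul(5, Pow(6, Rational(1, 2))), -100), Rational(1, 2))), 33951), Pow(-70919, -1)) = Mul(Add(Mul(Rational(1, 5), Pow(Add(-105, Mul(5, Pow(6, Rational(1, 2)))), Rational(1, 2))), 33951), Rational(-1, 70919)) = Mul(Add(33951, Mul(Rational(1, 5), Pow(Add(-105, Mul(5, Pow(6, Rational(1, 2)))), Rational(1, 2)))), Rational(-1, 70919)) = Add(Rational(-33951, 70919), Mul(Rational(-1, 354595), Pow(Add(-105, Mul(5, Pow(6, Rational(1, 2)))), Rational(1, 2))))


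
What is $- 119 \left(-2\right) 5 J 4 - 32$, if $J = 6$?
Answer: $28528$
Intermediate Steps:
$- 119 \left(-2\right) 5 J 4 - 32 = - 119 \left(-2\right) 5 \cdot 6 \cdot 4 - 32 = - 119 \left(\left(-10\right) 24\right) - 32 = \left(-119\right) \left(-240\right) - 32 = 28560 - 32 = 28528$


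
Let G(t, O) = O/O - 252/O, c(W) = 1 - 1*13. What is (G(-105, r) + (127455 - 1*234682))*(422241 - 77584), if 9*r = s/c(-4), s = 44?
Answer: -404173060074/11 ≈ -3.6743e+10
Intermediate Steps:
c(W) = -12 (c(W) = 1 - 13 = -12)
r = -11/27 (r = (44/(-12))/9 = (44*(-1/12))/9 = (⅑)*(-11/3) = -11/27 ≈ -0.40741)
G(t, O) = 1 - 252/O
(G(-105, r) + (127455 - 1*234682))*(422241 - 77584) = ((-252 - 11/27)/(-11/27) + (127455 - 1*234682))*(422241 - 77584) = (-27/11*(-6815/27) + (127455 - 234682))*344657 = (6815/11 - 107227)*344657 = -1172682/11*344657 = -404173060074/11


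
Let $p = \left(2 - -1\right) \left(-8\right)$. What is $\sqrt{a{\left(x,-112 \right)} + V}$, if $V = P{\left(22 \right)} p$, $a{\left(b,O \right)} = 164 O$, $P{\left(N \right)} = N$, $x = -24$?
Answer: $4 i \sqrt{1181} \approx 137.46 i$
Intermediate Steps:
$p = -24$ ($p = \left(2 + 1\right) \left(-8\right) = 3 \left(-8\right) = -24$)
$V = -528$ ($V = 22 \left(-24\right) = -528$)
$\sqrt{a{\left(x,-112 \right)} + V} = \sqrt{164 \left(-112\right) - 528} = \sqrt{-18368 - 528} = \sqrt{-18896} = 4 i \sqrt{1181}$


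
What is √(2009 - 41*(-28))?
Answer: √3157 ≈ 56.187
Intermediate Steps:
√(2009 - 41*(-28)) = √(2009 + 1148) = √3157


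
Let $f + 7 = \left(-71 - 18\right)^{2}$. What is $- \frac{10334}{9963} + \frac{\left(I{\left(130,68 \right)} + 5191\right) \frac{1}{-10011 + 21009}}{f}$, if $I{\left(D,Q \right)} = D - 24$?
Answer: $- \frac{33311099831}{32117085468} \approx -1.0372$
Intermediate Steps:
$I{\left(D,Q \right)} = -24 + D$
$f = 7914$ ($f = -7 + \left(-71 - 18\right)^{2} = -7 + \left(-89\right)^{2} = -7 + 7921 = 7914$)
$- \frac{10334}{9963} + \frac{\left(I{\left(130,68 \right)} + 5191\right) \frac{1}{-10011 + 21009}}{f} = - \frac{10334}{9963} + \frac{\left(\left(-24 + 130\right) + 5191\right) \frac{1}{-10011 + 21009}}{7914} = \left(-10334\right) \frac{1}{9963} + \frac{106 + 5191}{10998} \cdot \frac{1}{7914} = - \frac{10334}{9963} + 5297 \cdot \frac{1}{10998} \cdot \frac{1}{7914} = - \frac{10334}{9963} + \frac{5297}{10998} \cdot \frac{1}{7914} = - \frac{10334}{9963} + \frac{5297}{87038172} = - \frac{33311099831}{32117085468}$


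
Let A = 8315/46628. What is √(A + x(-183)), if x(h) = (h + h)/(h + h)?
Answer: √640470551/23314 ≈ 1.0855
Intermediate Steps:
A = 8315/46628 (A = 8315*(1/46628) = 8315/46628 ≈ 0.17833)
x(h) = 1 (x(h) = (2*h)/((2*h)) = (2*h)*(1/(2*h)) = 1)
√(A + x(-183)) = √(8315/46628 + 1) = √(54943/46628) = √640470551/23314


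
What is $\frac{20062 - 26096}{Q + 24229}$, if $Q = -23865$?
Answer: $- \frac{431}{26} \approx -16.577$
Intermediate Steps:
$\frac{20062 - 26096}{Q + 24229} = \frac{20062 - 26096}{-23865 + 24229} = - \frac{6034}{364} = \left(-6034\right) \frac{1}{364} = - \frac{431}{26}$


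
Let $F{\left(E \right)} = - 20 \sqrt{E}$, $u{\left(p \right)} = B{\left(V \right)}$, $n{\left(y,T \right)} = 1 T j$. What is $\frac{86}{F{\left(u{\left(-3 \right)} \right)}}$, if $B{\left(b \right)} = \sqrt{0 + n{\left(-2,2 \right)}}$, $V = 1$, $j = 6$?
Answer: $- \frac{43 \sqrt{2} \cdot 3^{\frac{3}{4}}}{60} \approx -2.3103$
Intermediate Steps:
$n{\left(y,T \right)} = 6 T$ ($n{\left(y,T \right)} = 1 T 6 = T 6 = 6 T$)
$B{\left(b \right)} = 2 \sqrt{3}$ ($B{\left(b \right)} = \sqrt{0 + 6 \cdot 2} = \sqrt{0 + 12} = \sqrt{12} = 2 \sqrt{3}$)
$u{\left(p \right)} = 2 \sqrt{3}$
$\frac{86}{F{\left(u{\left(-3 \right)} \right)}} = \frac{86}{\left(-20\right) \sqrt{2 \sqrt{3}}} = \frac{86}{\left(-20\right) \sqrt{2} \sqrt[4]{3}} = 86 \left(- \frac{\sqrt{2} \cdot 3^{\frac{3}{4}}}{120}\right) = - \frac{43 \sqrt{2} \cdot 3^{\frac{3}{4}}}{60}$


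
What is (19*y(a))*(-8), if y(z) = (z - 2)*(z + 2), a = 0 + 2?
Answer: 0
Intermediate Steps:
a = 2
y(z) = (-2 + z)*(2 + z)
(19*y(a))*(-8) = (19*(-4 + 2²))*(-8) = (19*(-4 + 4))*(-8) = (19*0)*(-8) = 0*(-8) = 0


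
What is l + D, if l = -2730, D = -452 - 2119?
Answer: -5301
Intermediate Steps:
D = -2571
l + D = -2730 - 2571 = -5301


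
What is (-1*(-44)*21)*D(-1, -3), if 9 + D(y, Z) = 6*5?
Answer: 19404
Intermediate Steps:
D(y, Z) = 21 (D(y, Z) = -9 + 6*5 = -9 + 30 = 21)
(-1*(-44)*21)*D(-1, -3) = (-1*(-44)*21)*21 = (44*21)*21 = 924*21 = 19404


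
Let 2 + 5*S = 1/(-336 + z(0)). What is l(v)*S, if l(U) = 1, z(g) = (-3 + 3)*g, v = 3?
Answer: -673/1680 ≈ -0.40060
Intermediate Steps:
z(g) = 0 (z(g) = 0*g = 0)
S = -673/1680 (S = -⅖ + 1/(5*(-336 + 0)) = -⅖ + (⅕)/(-336) = -⅖ + (⅕)*(-1/336) = -⅖ - 1/1680 = -673/1680 ≈ -0.40060)
l(v)*S = 1*(-673/1680) = -673/1680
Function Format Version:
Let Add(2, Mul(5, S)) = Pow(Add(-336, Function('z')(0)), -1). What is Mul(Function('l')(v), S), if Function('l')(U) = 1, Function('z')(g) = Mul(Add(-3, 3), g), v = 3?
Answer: Rational(-673, 1680) ≈ -0.40060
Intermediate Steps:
Function('z')(g) = 0 (Function('z')(g) = Mul(0, g) = 0)
S = Rational(-673, 1680) (S = Add(Rational(-2, 5), Mul(Rational(1, 5), Pow(Add(-336, 0), -1))) = Add(Rational(-2, 5), Mul(Rational(1, 5), Pow(-336, -1))) = Add(Rational(-2, 5), Mul(Rational(1, 5), Rational(-1, 336))) = Add(Rational(-2, 5), Rational(-1, 1680)) = Rational(-673, 1680) ≈ -0.40060)
Mul(Function('l')(v), S) = Mul(1, Rational(-673, 1680)) = Rational(-673, 1680)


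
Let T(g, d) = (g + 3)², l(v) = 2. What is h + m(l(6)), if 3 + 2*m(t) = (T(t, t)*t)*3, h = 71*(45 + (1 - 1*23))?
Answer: 3413/2 ≈ 1706.5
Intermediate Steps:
T(g, d) = (3 + g)²
h = 1633 (h = 71*(45 + (1 - 23)) = 71*(45 - 22) = 71*23 = 1633)
m(t) = -3/2 + 3*t*(3 + t)²/2 (m(t) = -3/2 + (((3 + t)²*t)*3)/2 = -3/2 + ((t*(3 + t)²)*3)/2 = -3/2 + (3*t*(3 + t)²)/2 = -3/2 + 3*t*(3 + t)²/2)
h + m(l(6)) = 1633 + (-3/2 + (3/2)*2*(3 + 2)²) = 1633 + (-3/2 + (3/2)*2*5²) = 1633 + (-3/2 + (3/2)*2*25) = 1633 + (-3/2 + 75) = 1633 + 147/2 = 3413/2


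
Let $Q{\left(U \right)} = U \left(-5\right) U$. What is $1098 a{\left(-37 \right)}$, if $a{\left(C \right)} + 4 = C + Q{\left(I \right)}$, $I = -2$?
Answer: $-66978$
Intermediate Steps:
$Q{\left(U \right)} = - 5 U^{2}$ ($Q{\left(U \right)} = - 5 U U = - 5 U^{2}$)
$a{\left(C \right)} = -24 + C$ ($a{\left(C \right)} = -4 + \left(C - 5 \left(-2\right)^{2}\right) = -4 + \left(C - 20\right) = -4 + \left(-20 + C\right) = -24 + C$)
$1098 a{\left(-37 \right)} = 1098 \left(-24 - 37\right) = 1098 \left(-61\right) = -66978$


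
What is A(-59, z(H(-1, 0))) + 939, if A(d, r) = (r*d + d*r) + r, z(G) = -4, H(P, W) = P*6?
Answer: 1407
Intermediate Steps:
H(P, W) = 6*P
A(d, r) = r + 2*d*r (A(d, r) = (d*r + d*r) + r = 2*d*r + r = r + 2*d*r)
A(-59, z(H(-1, 0))) + 939 = -4*(1 + 2*(-59)) + 939 = -4*(1 - 118) + 939 = -4*(-117) + 939 = 468 + 939 = 1407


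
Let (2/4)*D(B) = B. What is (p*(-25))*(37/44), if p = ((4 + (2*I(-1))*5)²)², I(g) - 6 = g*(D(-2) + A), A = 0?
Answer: -27052979200/11 ≈ -2.4594e+9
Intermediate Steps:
D(B) = 2*B
I(g) = 6 - 4*g (I(g) = 6 + g*(2*(-2) + 0) = 6 + g*(-4 + 0) = 6 + g*(-4) = 6 - 4*g)
p = 116985856 (p = ((4 + (2*(6 - 4*(-1)))*5)²)² = ((4 + (2*(6 + 4))*5)²)² = ((4 + (2*10)*5)²)² = ((4 + 20*5)²)² = ((4 + 100)²)² = (104²)² = 10816² = 116985856)
(p*(-25))*(37/44) = (116985856*(-25))*(37/44) = -108211916800/44 = -2924646400*37/44 = -27052979200/11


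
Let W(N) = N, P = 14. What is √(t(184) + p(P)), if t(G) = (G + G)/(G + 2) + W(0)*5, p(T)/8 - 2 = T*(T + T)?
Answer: 2*√6819690/93 ≈ 56.160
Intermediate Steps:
p(T) = 16 + 16*T² (p(T) = 16 + 8*(T*(T + T)) = 16 + 8*(T*(2*T)) = 16 + 8*(2*T²) = 16 + 16*T²)
t(G) = 2*G/(2 + G) (t(G) = (G + G)/(G + 2) + 0*5 = (2*G)/(2 + G) + 0 = 2*G/(2 + G) + 0 = 2*G/(2 + G))
√(t(184) + p(P)) = √(2*184/(2 + 184) + (16 + 16*14²)) = √(2*184/186 + (16 + 16*196)) = √(2*184*(1/186) + (16 + 3136)) = √(184/93 + 3152) = √(293320/93) = 2*√6819690/93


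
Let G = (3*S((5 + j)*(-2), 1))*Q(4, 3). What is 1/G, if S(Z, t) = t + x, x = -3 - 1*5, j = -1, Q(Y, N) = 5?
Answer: -1/105 ≈ -0.0095238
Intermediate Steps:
x = -8 (x = -3 - 5 = -8)
S(Z, t) = -8 + t (S(Z, t) = t - 8 = -8 + t)
G = -105 (G = (3*(-8 + 1))*5 = (3*(-7))*5 = -21*5 = -105)
1/G = 1/(-105) = -1/105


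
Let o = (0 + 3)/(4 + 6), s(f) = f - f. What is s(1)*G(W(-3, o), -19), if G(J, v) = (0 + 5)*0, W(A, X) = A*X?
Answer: 0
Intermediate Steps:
s(f) = 0
o = 3/10 ≈ 0.30000
G(J, v) = 0 (G(J, v) = 5*0 = 0)
s(1)*G(W(-3, o), -19) = 0*0 = 0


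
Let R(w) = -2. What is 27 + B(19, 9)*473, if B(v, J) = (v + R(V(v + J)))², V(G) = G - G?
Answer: 136724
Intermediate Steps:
V(G) = 0
B(v, J) = (-2 + v)² (B(v, J) = (v - 2)² = (-2 + v)²)
27 + B(19, 9)*473 = 27 + (-2 + 19)²*473 = 27 + 17²*473 = 27 + 289*473 = 27 + 136697 = 136724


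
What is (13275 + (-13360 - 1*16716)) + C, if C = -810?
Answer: -17611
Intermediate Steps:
(13275 + (-13360 - 1*16716)) + C = (13275 + (-13360 - 1*16716)) - 810 = (13275 + (-13360 - 16716)) - 810 = (13275 - 30076) - 810 = -16801 - 810 = -17611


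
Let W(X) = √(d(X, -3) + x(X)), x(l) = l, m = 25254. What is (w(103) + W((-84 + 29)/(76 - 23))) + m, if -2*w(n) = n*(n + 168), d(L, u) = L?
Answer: 22595/2 + I*√5830/53 ≈ 11298.0 + 1.4406*I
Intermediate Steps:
w(n) = -n*(168 + n)/2 (w(n) = -n*(n + 168)/2 = -n*(168 + n)/2)
W(X) = √2*√X (W(X) = √(X + X) = √(2*X) = √2*√X)
(w(103) + W((-84 + 29)/(76 - 23))) + m = (-½*103*(168 + 103) + √2*√((-84 + 29)/(76 - 23))) + 25254 = (-½*103*271 + √2*√(-55/53)) + 25254 = (-27913/2 + √2*√(-55*1/53)) + 25254 = (-27913/2 + √2*√(-55/53)) + 25254 = (-27913/2 + √2*(I*√2915/53)) + 25254 = (-27913/2 + I*√5830/53) + 25254 = 22595/2 + I*√5830/53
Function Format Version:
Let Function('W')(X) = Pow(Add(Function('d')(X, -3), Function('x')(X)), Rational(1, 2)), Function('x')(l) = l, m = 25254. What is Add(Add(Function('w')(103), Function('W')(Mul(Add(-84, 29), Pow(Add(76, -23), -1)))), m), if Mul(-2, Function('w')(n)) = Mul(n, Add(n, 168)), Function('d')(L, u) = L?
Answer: Add(Rational(22595, 2), Mul(Rational(1, 53), I, Pow(5830, Rational(1, 2)))) ≈ Add(11298., Mul(1.4406, I))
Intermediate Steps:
Function('w')(n) = Mul(Rational(-1, 2), n, Add(168, n)) (Function('w')(n) = Mul(Rational(-1, 2), Mul(n, Add(n, 168))) = Mul(Rational(-1, 2), Mul(n, Add(168, n))) = Mul(Rational(-1, 2), n, Add(168, n)))
Function('W')(X) = Mul(Pow(2, Rational(1, 2)), Pow(X, Rational(1, 2))) (Function('W')(X) = Pow(Add(X, X), Rational(1, 2)) = Pow(Mul(2, X), Rational(1, 2)) = Mul(Pow(2, Rational(1, 2)), Pow(X, Rational(1, 2))))
Add(Add(Function('w')(103), Function('W')(Mul(Add(-84, 29), Pow(Add(76, -23), -1)))), m) = Add(Add(Mul(Rational(-1, 2), 103, Add(168, 103)), Mul(Pow(2, Rational(1, 2)), Pow(Mul(Add(-84, 29), Pow(Add(76, -23), -1)), Rational(1, 2)))), 25254) = Add(Add(Mul(Rational(-1, 2), 103, 271), Mul(Pow(2, Rational(1, 2)), Pow(Mul(-55, Pow(53, -1)), Rational(1, 2)))), 25254) = Add(Add(Rational(-27913, 2), Mul(Pow(2, Rational(1, 2)), Pow(Mul(-55, Rational(1, 53)), Rational(1, 2)))), 25254) = Add(Add(Rational(-27913, 2), Mul(Pow(2, Rational(1, 2)), Pow(Rational(-55, 53), Rational(1, 2)))), 25254) = Add(Add(Rational(-27913, 2), Mul(Pow(2, Rational(1, 2)), Mul(Rational(1, 53), I, Pow(2915, Rational(1, 2))))), 25254) = Add(Add(Rational(-27913, 2), Mul(Rational(1, 53), I, Pow(5830, Rational(1, 2)))), 25254) = Add(Rational(22595, 2), Mul(Rational(1, 53), I, Pow(5830, Rational(1, 2))))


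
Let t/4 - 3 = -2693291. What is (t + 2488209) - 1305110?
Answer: -9590053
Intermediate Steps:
t = -10773152 (t = 12 + 4*(-2693291) = 12 - 10773164 = -10773152)
(t + 2488209) - 1305110 = (-10773152 + 2488209) - 1305110 = -8284943 - 1305110 = -9590053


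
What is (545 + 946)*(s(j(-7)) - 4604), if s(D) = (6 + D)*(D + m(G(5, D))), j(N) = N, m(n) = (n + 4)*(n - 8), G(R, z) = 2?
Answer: -6800451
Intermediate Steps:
m(n) = (-8 + n)*(4 + n) (m(n) = (4 + n)*(-8 + n) = (-8 + n)*(4 + n))
s(D) = (-36 + D)*(6 + D) (s(D) = (6 + D)*(D + (-32 + 2² - 4*2)) = (6 + D)*(D + (-32 + 4 - 8)) = (6 + D)*(D - 36) = (6 + D)*(-36 + D) = (-36 + D)*(6 + D))
(545 + 946)*(s(j(-7)) - 4604) = (545 + 946)*((-216 + (-7)² - 30*(-7)) - 4604) = 1491*((-216 + 49 + 210) - 4604) = 1491*(43 - 4604) = 1491*(-4561) = -6800451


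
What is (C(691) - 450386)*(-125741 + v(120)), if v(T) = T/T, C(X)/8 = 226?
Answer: 56404197720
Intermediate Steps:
C(X) = 1808 (C(X) = 8*226 = 1808)
v(T) = 1
(C(691) - 450386)*(-125741 + v(120)) = (1808 - 450386)*(-125741 + 1) = -448578*(-125740) = 56404197720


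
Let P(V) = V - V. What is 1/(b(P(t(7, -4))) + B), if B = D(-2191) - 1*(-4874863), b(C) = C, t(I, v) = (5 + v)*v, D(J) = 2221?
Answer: 1/4877084 ≈ 2.0504e-7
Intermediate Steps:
t(I, v) = v*(5 + v)
P(V) = 0
B = 4877084 (B = 2221 - 1*(-4874863) = 2221 + 4874863 = 4877084)
1/(b(P(t(7, -4))) + B) = 1/(0 + 4877084) = 1/4877084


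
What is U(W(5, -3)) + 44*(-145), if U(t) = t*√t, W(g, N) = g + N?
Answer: -6380 + 2*√2 ≈ -6377.2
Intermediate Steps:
W(g, N) = N + g
U(t) = t^(3/2)
U(W(5, -3)) + 44*(-145) = (-3 + 5)^(3/2) + 44*(-145) = 2^(3/2) - 6380 = 2*√2 - 6380 = -6380 + 2*√2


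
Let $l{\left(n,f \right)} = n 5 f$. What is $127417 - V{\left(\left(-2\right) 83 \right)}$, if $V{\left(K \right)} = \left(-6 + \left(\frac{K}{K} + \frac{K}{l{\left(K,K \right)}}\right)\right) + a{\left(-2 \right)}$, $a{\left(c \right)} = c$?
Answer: $\frac{105761921}{830} \approx 1.2742 \cdot 10^{5}$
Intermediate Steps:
$l{\left(n,f \right)} = 5 f n$ ($l{\left(n,f \right)} = 5 n f = 5 f n$)
$V{\left(K \right)} = -7 + \frac{1}{5 K}$ ($V{\left(K \right)} = \left(-6 + \left(\frac{K}{K} + \frac{K}{5 K K}\right)\right) - 2 = \left(-6 + \left(1 + \frac{K}{5 K^{2}}\right)\right) - 2 = \left(-6 + \left(1 + K \frac{1}{5 K^{2}}\right)\right) - 2 = \left(-6 + \left(1 + \frac{1}{5 K}\right)\right) - 2 = \left(-5 + \frac{1}{5 K}\right) - 2 = -7 + \frac{1}{5 K}$)
$127417 - V{\left(\left(-2\right) 83 \right)} = 127417 - \left(-7 + \frac{1}{5 \left(\left(-2\right) 83\right)}\right) = 127417 - \left(-7 + \frac{1}{5 \left(-166\right)}\right) = 127417 - \left(-7 + \frac{1}{5} \left(- \frac{1}{166}\right)\right) = 127417 - \left(-7 - \frac{1}{830}\right) = 127417 - - \frac{5811}{830} = 127417 + \frac{5811}{830} = \frac{105761921}{830}$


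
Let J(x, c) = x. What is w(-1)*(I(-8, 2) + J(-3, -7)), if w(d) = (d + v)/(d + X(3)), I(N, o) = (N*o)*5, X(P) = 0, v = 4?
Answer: 249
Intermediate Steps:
I(N, o) = 5*N*o
w(d) = (4 + d)/d (w(d) = (d + 4)/(d + 0) = (4 + d)/d)
w(-1)*(I(-8, 2) + J(-3, -7)) = ((4 - 1)/(-1))*(5*(-8)*2 - 3) = (-1*3)*(-80 - 3) = -3*(-83) = 249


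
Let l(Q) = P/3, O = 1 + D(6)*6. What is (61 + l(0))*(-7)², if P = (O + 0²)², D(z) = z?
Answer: 76048/3 ≈ 25349.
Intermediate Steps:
O = 37 (O = 1 + 6*6 = 1 + 36 = 37)
P = 1369 (P = (37 + 0²)² = (37 + 0)² = 37² = 1369)
l(Q) = 1369/3
(61 + l(0))*(-7)² = (61 + 1369/3)*(-7)² = (1552/3)*49 = 76048/3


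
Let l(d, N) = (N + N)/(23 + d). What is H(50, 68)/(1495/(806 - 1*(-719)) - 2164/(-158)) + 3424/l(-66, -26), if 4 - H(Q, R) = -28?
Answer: 13026473368/4597203 ≈ 2833.6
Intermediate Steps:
l(d, N) = 2*N/(23 + d) (l(d, N) = (2*N)/(23 + d) = 2*N/(23 + d))
H(Q, R) = 32 (H(Q, R) = 4 - 1*(-28) = 4 + 28 = 32)
H(50, 68)/(1495/(806 - 1*(-719)) - 2164/(-158)) + 3424/l(-66, -26) = 32/(1495/(806 - 1*(-719)) - 2164/(-158)) + 3424/((2*(-26)/(23 - 66))) = 32/(1495/(806 + 719) - 2164*(-1/158)) + 3424/((2*(-26)/(-43))) = 32/(1495/1525 + 1082/79) + 3424/((2*(-26)*(-1/43))) = 32/(1495*(1/1525) + 1082/79) + 3424/(52/43) = 32/(299/305 + 1082/79) + 3424*(43/52) = 32/(353631/24095) + 36808/13 = 32*(24095/353631) + 36808/13 = 771040/353631 + 36808/13 = 13026473368/4597203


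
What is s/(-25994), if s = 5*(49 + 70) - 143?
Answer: -226/12997 ≈ -0.017389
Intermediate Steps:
s = 452 (s = 5*119 - 143 = 595 - 143 = 452)
s/(-25994) = 452/(-25994) = 452*(-1/25994) = -226/12997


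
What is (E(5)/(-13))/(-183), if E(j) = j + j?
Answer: 10/2379 ≈ 0.0042034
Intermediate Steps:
E(j) = 2*j
(E(5)/(-13))/(-183) = ((2*5)/(-13))/(-183) = (10*(-1/13))*(-1/183) = -10/13*(-1/183) = 10/2379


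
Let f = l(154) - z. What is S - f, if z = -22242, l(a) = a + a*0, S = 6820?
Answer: -15576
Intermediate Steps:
l(a) = a (l(a) = a + 0 = a)
f = 22396 (f = 154 - 1*(-22242) = 154 + 22242 = 22396)
S - f = 6820 - 1*22396 = 6820 - 22396 = -15576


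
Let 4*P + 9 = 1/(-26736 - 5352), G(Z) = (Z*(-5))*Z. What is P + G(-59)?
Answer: -2234255353/128352 ≈ -17407.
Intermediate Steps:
G(Z) = -5*Z**2 (G(Z) = (-5*Z)*Z = -5*Z**2)
P = -288793/128352 (P = -9/4 + 1/(4*(-26736 - 5352)) = -9/4 + (1/4)/(-32088) = -9/4 + (1/4)*(-1/32088) = -9/4 - 1/128352 = -288793/128352 ≈ -2.2500)
P + G(-59) = -288793/128352 - 5*(-59)**2 = -288793/128352 - 5*3481 = -288793/128352 - 17405 = -2234255353/128352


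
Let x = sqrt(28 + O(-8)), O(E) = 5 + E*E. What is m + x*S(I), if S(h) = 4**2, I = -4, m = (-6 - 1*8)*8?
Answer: -112 + 16*sqrt(97) ≈ 45.582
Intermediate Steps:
m = -112 (m = (-6 - 8)*8 = -14*8 = -112)
O(E) = 5 + E**2
S(h) = 16
x = sqrt(97) (x = sqrt(28 + (5 + (-8)**2)) = sqrt(28 + (5 + 64)) = sqrt(28 + 69) = sqrt(97) ≈ 9.8489)
m + x*S(I) = -112 + sqrt(97)*16 = -112 + 16*sqrt(97)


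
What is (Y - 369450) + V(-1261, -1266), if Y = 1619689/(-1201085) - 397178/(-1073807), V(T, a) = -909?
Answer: -477665664328531498/1289733480595 ≈ -3.7036e+5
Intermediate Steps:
Y = -1262188847893/1289733480595 (Y = 1619689*(-1/1201085) - 397178*(-1/1073807) = -1619689/1201085 + 397178/1073807 = -1262188847893/1289733480595 ≈ -0.97864)
(Y - 369450) + V(-1261, -1266) = (-1262188847893/1289733480595 - 369450) - 909 = -476493296594670643/1289733480595 - 909 = -477665664328531498/1289733480595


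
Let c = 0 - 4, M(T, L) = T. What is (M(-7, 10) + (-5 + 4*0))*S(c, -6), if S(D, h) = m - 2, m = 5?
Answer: -36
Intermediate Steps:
c = -4
S(D, h) = 3 (S(D, h) = 5 - 2 = 3)
(M(-7, 10) + (-5 + 4*0))*S(c, -6) = (-7 + (-5 + 4*0))*3 = (-7 + (-5 + 0))*3 = (-7 - 5)*3 = -12*3 = -36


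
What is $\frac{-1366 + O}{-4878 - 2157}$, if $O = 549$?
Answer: $\frac{817}{7035} \approx 0.11613$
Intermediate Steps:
$\frac{-1366 + O}{-4878 - 2157} = \frac{-1366 + 549}{-4878 - 2157} = - \frac{817}{-7035} = \left(-817\right) \left(- \frac{1}{7035}\right) = \frac{817}{7035}$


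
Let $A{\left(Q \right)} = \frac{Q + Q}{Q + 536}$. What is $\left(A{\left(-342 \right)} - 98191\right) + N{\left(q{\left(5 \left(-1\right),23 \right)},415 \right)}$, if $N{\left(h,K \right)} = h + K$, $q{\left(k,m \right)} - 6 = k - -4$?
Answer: $- \frac{9484129}{97} \approx -97775.0$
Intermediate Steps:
$A{\left(Q \right)} = \frac{2 Q}{536 + Q}$
$q{\left(k,m \right)} = 10 + k$ ($q{\left(k,m \right)} = 6 + \left(k - -4\right) = 6 + \left(k + 4\right) = 6 + \left(4 + k\right) = 10 + k$)
$N{\left(h,K \right)} = K + h$
$\left(A{\left(-342 \right)} - 98191\right) + N{\left(q{\left(5 \left(-1\right),23 \right)},415 \right)} = \left(2 \left(-342\right) \frac{1}{536 - 342} - 98191\right) + \left(415 + \left(10 + 5 \left(-1\right)\right)\right) = \left(2 \left(-342\right) \frac{1}{194} - 98191\right) + \left(415 + \left(10 - 5\right)\right) = \left(2 \left(-342\right) \frac{1}{194} - 98191\right) + \left(415 + 5\right) = \left(- \frac{342}{97} - 98191\right) + 420 = - \frac{9524869}{97} + 420 = - \frac{9484129}{97}$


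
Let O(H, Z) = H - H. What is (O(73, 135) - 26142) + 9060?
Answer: -17082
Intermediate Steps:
O(H, Z) = 0
(O(73, 135) - 26142) + 9060 = (0 - 26142) + 9060 = -26142 + 9060 = -17082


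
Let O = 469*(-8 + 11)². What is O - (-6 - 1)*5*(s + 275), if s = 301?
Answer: 24381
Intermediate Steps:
O = 4221 (O = 469*3² = 469*9 = 4221)
O - (-6 - 1)*5*(s + 275) = 4221 - (-6 - 1)*5*(301 + 275) = 4221 - (-7*5)*576 = 4221 - (-35)*576 = 4221 - 1*(-20160) = 4221 + 20160 = 24381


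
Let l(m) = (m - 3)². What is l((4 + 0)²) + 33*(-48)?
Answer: -1415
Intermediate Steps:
l(m) = (-3 + m)²
l((4 + 0)²) + 33*(-48) = (-3 + (4 + 0)²)² + 33*(-48) = (-3 + 4²)² - 1584 = (-3 + 16)² - 1584 = 13² - 1584 = 169 - 1584 = -1415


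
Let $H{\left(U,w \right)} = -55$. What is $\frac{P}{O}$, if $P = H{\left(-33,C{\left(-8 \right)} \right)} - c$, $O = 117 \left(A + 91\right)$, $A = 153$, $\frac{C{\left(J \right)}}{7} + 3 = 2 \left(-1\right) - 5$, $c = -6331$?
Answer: $\frac{523}{2379} \approx 0.21984$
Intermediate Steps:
$C{\left(J \right)} = -70$ ($C{\left(J \right)} = -21 + 7 \left(2 \left(-1\right) - 5\right) = -21 + 7 \left(-2 - 5\right) = -21 + 7 \left(-7\right) = -21 - 49 = -70$)
$O = 28548$ ($O = 117 \left(153 + 91\right) = 117 \cdot 244 = 28548$)
$P = 6276$ ($P = -55 - -6331 = -55 + 6331 = 6276$)
$\frac{P}{O} = \frac{6276}{28548} = 6276 \cdot \frac{1}{28548} = \frac{523}{2379}$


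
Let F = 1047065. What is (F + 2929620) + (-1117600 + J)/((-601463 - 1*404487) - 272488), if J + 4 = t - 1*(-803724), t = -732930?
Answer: 2541973132420/639219 ≈ 3.9767e+6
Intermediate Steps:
J = 70790 (J = -4 + (-732930 - 1*(-803724)) = -4 + (-732930 + 803724) = -4 + 70794 = 70790)
(F + 2929620) + (-1117600 + J)/((-601463 - 1*404487) - 272488) = (1047065 + 2929620) + (-1117600 + 70790)/((-601463 - 1*404487) - 272488) = 3976685 - 1046810/((-601463 - 404487) - 272488) = 3976685 - 1046810/(-1005950 - 272488) = 3976685 - 1046810/(-1278438) = 3976685 - 1046810*(-1/1278438) = 3976685 + 523405/639219 = 2541973132420/639219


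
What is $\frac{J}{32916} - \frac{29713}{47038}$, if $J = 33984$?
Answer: $\frac{51708857}{129025234} \approx 0.40077$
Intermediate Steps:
$\frac{J}{32916} - \frac{29713}{47038} = \frac{33984}{32916} - \frac{29713}{47038} = 33984 \cdot \frac{1}{32916} - \frac{29713}{47038} = \frac{2832}{2743} - \frac{29713}{47038} = \frac{51708857}{129025234}$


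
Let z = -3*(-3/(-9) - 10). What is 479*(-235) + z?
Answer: -112536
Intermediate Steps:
z = 29 (z = -3*(-3*(-⅑) - 10) = -3*(⅓ - 10) = -3*(-29/3) = 29)
479*(-235) + z = 479*(-235) + 29 = -112565 + 29 = -112536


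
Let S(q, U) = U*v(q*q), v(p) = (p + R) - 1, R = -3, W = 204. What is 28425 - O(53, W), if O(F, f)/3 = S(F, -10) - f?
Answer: 113187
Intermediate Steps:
v(p) = -4 + p (v(p) = (p - 3) - 1 = (-3 + p) - 1 = -4 + p)
S(q, U) = U*(-4 + q²) (S(q, U) = U*(-4 + q*q) = U*(-4 + q²))
O(F, f) = 120 - 30*F² - 3*f (O(F, f) = 3*(-10*(-4 + F²) - f) = 3*((40 - 10*F²) - f) = 3*(40 - f - 10*F²) = 120 - 30*F² - 3*f)
28425 - O(53, W) = 28425 - (120 - 30*53² - 3*204) = 28425 - (120 - 30*2809 - 612) = 28425 - (120 - 84270 - 612) = 28425 - 1*(-84762) = 28425 + 84762 = 113187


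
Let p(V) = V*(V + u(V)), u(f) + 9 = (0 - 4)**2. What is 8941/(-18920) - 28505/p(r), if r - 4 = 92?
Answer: -78465401/23385120 ≈ -3.3554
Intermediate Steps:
u(f) = 7 (u(f) = -9 + (0 - 4)**2 = -9 + (-4)**2 = -9 + 16 = 7)
r = 96 (r = 4 + 92 = 96)
p(V) = V*(7 + V) (p(V) = V*(V + 7) = V*(7 + V))
8941/(-18920) - 28505/p(r) = 8941/(-18920) - 28505*1/(96*(7 + 96)) = 8941*(-1/18920) - 28505/(96*103) = -8941/18920 - 28505/9888 = -78465401/23385120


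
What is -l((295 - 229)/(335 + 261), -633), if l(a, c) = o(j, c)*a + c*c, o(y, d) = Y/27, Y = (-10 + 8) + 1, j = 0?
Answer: -1074647887/2682 ≈ -4.0069e+5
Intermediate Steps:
Y = -1 (Y = -2 + 1 = -1)
o(y, d) = -1/27
l(a, c) = c² - a/27 (l(a, c) = -a/27 + c*c = -a/27 + c² = c² - a/27)
-l((295 - 229)/(335 + 261), -633) = -((-633)² - (295 - 229)/(27*(335 + 261))) = -(400689 - 22/(9*596)) = -(400689 - 1/27*33/298) = -(400689 - 11/2682) = -1*1074647887/2682 = -1074647887/2682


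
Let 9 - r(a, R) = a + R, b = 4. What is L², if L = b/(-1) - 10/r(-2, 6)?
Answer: 36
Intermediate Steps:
r(a, R) = 9 - R - a (r(a, R) = 9 - (a + R) = 9 - (R + a) = 9 + (-R - a) = 9 - R - a)
L = -6 (L = 4/(-1) - 10/(9 - 1*6 - 1*(-2)) = 4*(-1) - 10/(9 - 6 + 2) = -4 - 10/5 = -4 - 10*⅕ = -4 - 2 = -6)
L² = (-6)² = 36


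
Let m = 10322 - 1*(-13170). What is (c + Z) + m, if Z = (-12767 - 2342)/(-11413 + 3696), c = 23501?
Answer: 362660090/7717 ≈ 46995.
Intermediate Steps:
Z = 15109/7717 (Z = -15109/(-7717) = -15109*(-1/7717) = 15109/7717 ≈ 1.9579)
m = 23492 (m = 10322 + 13170 = 23492)
(c + Z) + m = (23501 + 15109/7717) + 23492 = 181372326/7717 + 23492 = 362660090/7717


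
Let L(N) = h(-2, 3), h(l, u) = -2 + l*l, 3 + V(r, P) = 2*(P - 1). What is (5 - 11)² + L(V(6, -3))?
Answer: 38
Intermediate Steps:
V(r, P) = -5 + 2*P (V(r, P) = -3 + 2*(P - 1) = -3 + 2*(-1 + P) = -3 + (-2 + 2*P) = -5 + 2*P)
h(l, u) = -2 + l²
L(N) = 2 (L(N) = -2 + (-2)² = -2 + 4 = 2)
(5 - 11)² + L(V(6, -3)) = (5 - 11)² + 2 = (-6)² + 2 = 36 + 2 = 38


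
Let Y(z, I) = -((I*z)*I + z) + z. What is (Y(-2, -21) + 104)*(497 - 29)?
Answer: 461448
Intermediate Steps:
Y(z, I) = -z*I² (Y(z, I) = -(z*I² + z) + z = -(z + z*I²) + z = (-z - z*I²) + z = -z*I²)
(Y(-2, -21) + 104)*(497 - 29) = (-1*(-2)*(-21)² + 104)*(497 - 29) = (-1*(-2)*441 + 104)*468 = (882 + 104)*468 = 986*468 = 461448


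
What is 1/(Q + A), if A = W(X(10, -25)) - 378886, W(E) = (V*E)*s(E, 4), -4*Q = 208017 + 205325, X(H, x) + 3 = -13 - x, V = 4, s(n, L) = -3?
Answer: -2/964659 ≈ -2.0733e-6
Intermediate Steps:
X(H, x) = -16 - x (X(H, x) = -3 + (-13 - x) = -16 - x)
Q = -206671/2 (Q = -(208017 + 205325)/4 = -¼*413342 = -206671/2 ≈ -1.0334e+5)
W(E) = -12*E (W(E) = (4*E)*(-3) = -12*E)
A = -378994 (A = -12*(-16 - 1*(-25)) - 378886 = -12*(-16 + 25) - 378886 = -12*9 - 378886 = -108 - 378886 = -378994)
1/(Q + A) = 1/(-206671/2 - 378994) = 1/(-964659/2) = -2/964659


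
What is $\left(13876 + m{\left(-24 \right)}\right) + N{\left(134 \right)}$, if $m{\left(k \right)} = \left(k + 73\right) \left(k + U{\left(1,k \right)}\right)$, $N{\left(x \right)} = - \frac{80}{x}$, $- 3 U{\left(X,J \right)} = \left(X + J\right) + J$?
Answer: $\frac{2706881}{201} \approx 13467.0$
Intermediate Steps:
$U{\left(X,J \right)} = - \frac{2 J}{3} - \frac{X}{3}$ ($U{\left(X,J \right)} = - \frac{\left(X + J\right) + J}{3} = - \frac{\left(J + X\right) + J}{3} = - \frac{X + 2 J}{3} = - \frac{2 J}{3} - \frac{X}{3}$)
$m{\left(k \right)} = \left(73 + k\right) \left(- \frac{1}{3} + \frac{k}{3}\right)$ ($m{\left(k \right)} = \left(k + 73\right) \left(k - \left(\frac{1}{3} + \frac{2 k}{3}\right)\right) = \left(73 + k\right) \left(k - \left(\frac{1}{3} + \frac{2 k}{3}\right)\right) = \left(73 + k\right) \left(- \frac{1}{3} + \frac{k}{3}\right)$)
$\left(13876 + m{\left(-24 \right)}\right) + N{\left(134 \right)} = \left(13876 + \left(- \frac{73}{3} + 24 \left(-24\right) + \frac{\left(-24\right)^{2}}{3}\right)\right) - \frac{80}{134} = \left(13876 - \frac{1225}{3}\right) - \frac{40}{67} = \frac{40403}{3} - \frac{40}{67} = \frac{2706881}{201}$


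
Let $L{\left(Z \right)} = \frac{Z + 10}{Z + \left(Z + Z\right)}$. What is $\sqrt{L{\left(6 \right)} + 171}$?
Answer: $\frac{\sqrt{1547}}{3} \approx 13.111$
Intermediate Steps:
$L{\left(Z \right)} = \frac{10 + Z}{3 Z}$ ($L{\left(Z \right)} = \frac{10 + Z}{Z + 2 Z} = \frac{10 + Z}{3 Z}$)
$\sqrt{L{\left(6 \right)} + 171} = \sqrt{\frac{10 + 6}{3 \cdot 6} + 171} = \sqrt{\frac{1}{3} \cdot \frac{1}{6} \cdot 16 + 171} = \sqrt{\frac{8}{9} + 171} = \sqrt{\frac{1547}{9}} = \frac{\sqrt{1547}}{3}$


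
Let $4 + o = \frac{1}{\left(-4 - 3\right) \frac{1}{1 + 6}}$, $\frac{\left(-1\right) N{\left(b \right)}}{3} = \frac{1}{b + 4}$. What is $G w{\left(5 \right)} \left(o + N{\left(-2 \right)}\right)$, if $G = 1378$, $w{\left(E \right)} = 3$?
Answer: $-26871$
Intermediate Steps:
$N{\left(b \right)} = - \frac{3}{4 + b}$ ($N{\left(b \right)} = - \frac{3}{b + 4} = - \frac{3}{4 + b}$)
$o = -5$ ($o = -4 + \frac{1}{\left(-4 - 3\right) \frac{1}{1 + 6}} = -4 + \frac{1}{\left(-7\right) \frac{1}{7}} = -4 + \frac{1}{-1} = -4 - 1 = -5$)
$G w{\left(5 \right)} \left(o + N{\left(-2 \right)}\right) = 1378 \cdot 3 \left(-5 - \frac{3}{4 - 2}\right) = 1378 \cdot 3 \left(-5 - \frac{3}{2}\right) = 1378 \cdot 3 \left(- \frac{13}{2}\right) = 1378 \left(- \frac{39}{2}\right) = -26871$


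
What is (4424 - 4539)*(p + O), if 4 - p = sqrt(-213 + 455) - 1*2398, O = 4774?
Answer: -825240 + 1265*sqrt(2) ≈ -8.2345e+5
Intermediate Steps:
p = 2402 - 11*sqrt(2) (p = 4 - (sqrt(-213 + 455) - 1*2398) = 4 - (sqrt(242) - 2398) = 4 - (11*sqrt(2) - 2398) = 4 - (-2398 + 11*sqrt(2)) = 4 + (2398 - 11*sqrt(2)) = 2402 - 11*sqrt(2) ≈ 2386.4)
(4424 - 4539)*(p + O) = (4424 - 4539)*((2402 - 11*sqrt(2)) + 4774) = -115*(7176 - 11*sqrt(2)) = -825240 + 1265*sqrt(2)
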